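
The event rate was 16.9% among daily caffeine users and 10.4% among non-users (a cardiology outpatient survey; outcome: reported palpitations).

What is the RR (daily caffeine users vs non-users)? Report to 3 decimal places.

RR = 0.1690 / 0.1040 = 1.625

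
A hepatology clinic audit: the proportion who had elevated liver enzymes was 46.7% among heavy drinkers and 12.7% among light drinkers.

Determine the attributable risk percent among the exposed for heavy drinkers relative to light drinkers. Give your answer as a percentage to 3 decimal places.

AR% = (0.4670 − 0.1270) / 0.4670 = 0.7281 → 72.805%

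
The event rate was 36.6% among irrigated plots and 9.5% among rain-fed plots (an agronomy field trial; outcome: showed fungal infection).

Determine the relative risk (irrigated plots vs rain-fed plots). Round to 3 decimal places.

RR = 0.3660 / 0.0950 = 3.853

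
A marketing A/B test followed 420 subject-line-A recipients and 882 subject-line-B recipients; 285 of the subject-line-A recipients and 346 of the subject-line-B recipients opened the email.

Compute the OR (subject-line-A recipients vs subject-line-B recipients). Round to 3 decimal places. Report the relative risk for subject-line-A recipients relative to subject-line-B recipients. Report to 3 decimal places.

OR = 3.270; RR = 1.730

odds, subject-line-A recipients = 285/135 = 2.1111
odds, subject-line-B recipients = 346/536 = 0.6455
OR = 2.1111 / 0.6455 = 3.270
risk, subject-line-A recipients = 285/420 = 0.6786
risk, subject-line-B recipients = 346/882 = 0.3923
RR = 0.6786 / 0.3923 = 1.730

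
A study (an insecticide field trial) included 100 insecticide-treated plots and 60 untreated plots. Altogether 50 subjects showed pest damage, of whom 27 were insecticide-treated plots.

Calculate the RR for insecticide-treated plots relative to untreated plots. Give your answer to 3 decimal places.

insecticide-treated plots without the outcome: 100 − 27 = 73
untreated plots with the outcome: 50 − 27 = 23
untreated plots without the outcome: 60 − 23 = 37
risk, insecticide-treated plots = 27/100 = 0.2700
risk, untreated plots = 23/60 = 0.3833
RR = 0.2700 / 0.3833 = 0.704

RR ≈ 0.704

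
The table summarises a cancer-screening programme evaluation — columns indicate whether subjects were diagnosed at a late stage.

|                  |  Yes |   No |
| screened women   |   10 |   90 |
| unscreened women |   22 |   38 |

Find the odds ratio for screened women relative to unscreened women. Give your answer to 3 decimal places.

OR ≈ 0.192

odds, screened women = 10/90 = 0.1111
odds, unscreened women = 22/38 = 0.5789
OR = 0.1111 / 0.5789 = 0.192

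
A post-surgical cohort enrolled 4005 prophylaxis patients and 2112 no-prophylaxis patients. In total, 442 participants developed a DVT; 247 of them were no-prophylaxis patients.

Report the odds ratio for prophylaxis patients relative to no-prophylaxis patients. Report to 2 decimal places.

prophylaxis patients with the outcome: 442 − 247 = 195
prophylaxis patients without the outcome: 4005 − 195 = 3810
no-prophylaxis patients without the outcome: 2112 − 247 = 1865
OR = (195 × 1865) / (3810 × 247) = 363675/941070 ≈ 0.39

0.39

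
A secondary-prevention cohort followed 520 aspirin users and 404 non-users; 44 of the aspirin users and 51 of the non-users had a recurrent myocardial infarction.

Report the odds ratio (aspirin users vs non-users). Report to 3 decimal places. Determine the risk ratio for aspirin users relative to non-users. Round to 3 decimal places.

OR = (44 × 353) / (476 × 51) = 15532/24276 ≈ 0.640
risk, aspirin users = 44/520 = 0.0846
risk, non-users = 51/404 = 0.1262
RR = 0.0846 / 0.1262 = 0.670

OR = 0.640; RR = 0.670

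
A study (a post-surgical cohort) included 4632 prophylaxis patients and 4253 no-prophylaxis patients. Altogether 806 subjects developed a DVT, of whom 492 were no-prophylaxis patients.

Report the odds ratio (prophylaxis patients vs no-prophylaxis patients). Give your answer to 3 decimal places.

OR: 0.556

prophylaxis patients with the outcome: 806 − 492 = 314
prophylaxis patients without the outcome: 4632 − 314 = 4318
no-prophylaxis patients without the outcome: 4253 − 492 = 3761
OR = (314 × 3761) / (4318 × 492) = 1180954/2124456 ≈ 0.556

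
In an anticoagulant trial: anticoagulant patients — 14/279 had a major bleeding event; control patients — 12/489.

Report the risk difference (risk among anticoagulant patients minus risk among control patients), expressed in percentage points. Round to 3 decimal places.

2.564

risk, anticoagulant patients = 14/279 = 0.05018
risk, control patients = 12/489 = 0.02454
risk difference = 0.05018 − 0.02454 = 0.02564 → 2.564 percentage points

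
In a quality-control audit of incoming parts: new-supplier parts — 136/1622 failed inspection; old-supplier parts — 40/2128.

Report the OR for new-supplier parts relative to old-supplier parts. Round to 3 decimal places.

OR = (136 × 2088) / (1486 × 40) = 283968/59440 ≈ 4.777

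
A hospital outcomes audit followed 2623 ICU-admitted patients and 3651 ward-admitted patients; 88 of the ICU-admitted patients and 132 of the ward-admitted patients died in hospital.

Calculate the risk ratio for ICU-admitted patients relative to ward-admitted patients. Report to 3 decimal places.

0.928

risk, ICU-admitted patients = 88/2623 = 0.03355
risk, ward-admitted patients = 132/3651 = 0.03615
RR = 0.03355 / 0.03615 = 0.928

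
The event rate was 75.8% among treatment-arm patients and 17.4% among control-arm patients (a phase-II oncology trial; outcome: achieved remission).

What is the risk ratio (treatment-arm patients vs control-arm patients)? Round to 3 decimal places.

RR = 0.7580 / 0.1740 = 4.356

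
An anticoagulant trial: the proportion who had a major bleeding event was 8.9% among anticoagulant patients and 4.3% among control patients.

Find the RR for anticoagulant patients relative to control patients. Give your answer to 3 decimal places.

RR = 0.08900 / 0.04300 = 2.070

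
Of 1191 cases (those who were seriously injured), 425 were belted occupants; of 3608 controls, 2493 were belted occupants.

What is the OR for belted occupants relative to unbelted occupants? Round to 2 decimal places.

OR = (425 × 1115) / (2493 × 766) = 473875/1909638 ≈ 0.25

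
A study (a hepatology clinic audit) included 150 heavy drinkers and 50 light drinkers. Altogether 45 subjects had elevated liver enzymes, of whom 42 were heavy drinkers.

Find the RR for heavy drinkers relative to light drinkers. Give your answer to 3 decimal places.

heavy drinkers without the outcome: 150 − 42 = 108
light drinkers with the outcome: 45 − 42 = 3
light drinkers without the outcome: 50 − 3 = 47
risk, heavy drinkers = 42/150 = 0.2800
risk, light drinkers = 3/50 = 0.0600
RR = 0.2800 / 0.0600 = 4.667

RR: 4.667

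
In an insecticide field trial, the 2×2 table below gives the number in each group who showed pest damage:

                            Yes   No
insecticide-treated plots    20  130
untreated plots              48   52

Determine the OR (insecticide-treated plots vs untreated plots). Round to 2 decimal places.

odds, insecticide-treated plots = 20/130 = 0.1538
odds, untreated plots = 48/52 = 0.9231
OR = 0.1538 / 0.9231 = 0.17

0.17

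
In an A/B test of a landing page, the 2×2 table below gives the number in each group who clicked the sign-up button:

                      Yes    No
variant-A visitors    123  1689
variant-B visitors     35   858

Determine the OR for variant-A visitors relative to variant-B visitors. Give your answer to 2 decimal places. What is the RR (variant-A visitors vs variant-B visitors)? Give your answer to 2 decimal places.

OR = 1.79; RR = 1.73

odds, variant-A visitors = 123/1689 = 0.07282
odds, variant-B visitors = 35/858 = 0.04079
OR = 0.07282 / 0.04079 = 1.79
risk, variant-A visitors = 123/1812 = 0.06788
risk, variant-B visitors = 35/893 = 0.03919
RR = 0.06788 / 0.03919 = 1.73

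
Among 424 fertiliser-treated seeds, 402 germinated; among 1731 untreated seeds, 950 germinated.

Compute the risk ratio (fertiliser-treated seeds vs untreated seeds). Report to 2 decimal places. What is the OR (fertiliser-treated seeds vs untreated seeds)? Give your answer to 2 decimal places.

RR = 1.73; OR = 15.02

risk, fertiliser-treated seeds = 402/424 = 0.9481
risk, untreated seeds = 950/1731 = 0.5488
RR = 0.9481 / 0.5488 = 1.73
OR = (402 × 781) / (22 × 950) = 313962/20900 ≈ 15.02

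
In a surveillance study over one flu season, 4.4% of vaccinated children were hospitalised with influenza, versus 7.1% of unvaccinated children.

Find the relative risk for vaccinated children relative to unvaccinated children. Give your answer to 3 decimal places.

RR = 0.04400 / 0.07100 = 0.620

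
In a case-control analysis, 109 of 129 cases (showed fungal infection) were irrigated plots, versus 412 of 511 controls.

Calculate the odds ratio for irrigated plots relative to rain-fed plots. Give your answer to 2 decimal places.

OR = (109 × 99) / (412 × 20) = 10791/8240 ≈ 1.31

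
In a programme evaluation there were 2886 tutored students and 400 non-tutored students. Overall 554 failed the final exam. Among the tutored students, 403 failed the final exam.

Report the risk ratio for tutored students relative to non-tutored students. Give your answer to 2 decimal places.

0.37

tutored students without the outcome: 2886 − 403 = 2483
non-tutored students with the outcome: 554 − 403 = 151
non-tutored students without the outcome: 400 − 151 = 249
risk, tutored students = 403/2886 = 0.1396
risk, non-tutored students = 151/400 = 0.3775
RR = 0.1396 / 0.3775 = 0.37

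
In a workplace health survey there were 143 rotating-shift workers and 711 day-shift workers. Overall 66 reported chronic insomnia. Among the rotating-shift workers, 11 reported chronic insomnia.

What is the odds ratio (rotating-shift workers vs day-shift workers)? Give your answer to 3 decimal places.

0.994

rotating-shift workers without the outcome: 143 − 11 = 132
day-shift workers with the outcome: 66 − 11 = 55
day-shift workers without the outcome: 711 − 55 = 656
odds, rotating-shift workers = 11/132 = 0.0833
odds, day-shift workers = 55/656 = 0.0838
OR = 0.0833 / 0.0838 = 0.994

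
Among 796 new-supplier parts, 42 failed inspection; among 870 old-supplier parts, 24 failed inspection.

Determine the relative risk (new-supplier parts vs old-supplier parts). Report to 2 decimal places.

risk, new-supplier parts = 42/796 = 0.05276
risk, old-supplier parts = 24/870 = 0.02759
RR = 0.05276 / 0.02759 = 1.91

RR ≈ 1.91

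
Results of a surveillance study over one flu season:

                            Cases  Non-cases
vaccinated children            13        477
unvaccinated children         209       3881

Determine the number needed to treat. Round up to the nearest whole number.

risk, vaccinated children = 13/490 = 0.026531
risk, unvaccinated children = 209/4090 = 0.051100
absolute risk difference = 0.024570
1 / 0.024570 = 40.700 → round up → 41

41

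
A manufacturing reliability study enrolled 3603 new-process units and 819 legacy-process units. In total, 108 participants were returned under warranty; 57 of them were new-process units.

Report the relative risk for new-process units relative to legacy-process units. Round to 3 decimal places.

new-process units without the outcome: 3603 − 57 = 3546
legacy-process units with the outcome: 108 − 57 = 51
legacy-process units without the outcome: 819 − 51 = 768
risk, new-process units = 57/3603 = 0.01582
risk, legacy-process units = 51/819 = 0.06227
RR = 0.01582 / 0.06227 = 0.254

RR: 0.254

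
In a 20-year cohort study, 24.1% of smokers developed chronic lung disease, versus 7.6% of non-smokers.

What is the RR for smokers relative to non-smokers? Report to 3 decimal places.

RR = 0.2410 / 0.0760 = 3.171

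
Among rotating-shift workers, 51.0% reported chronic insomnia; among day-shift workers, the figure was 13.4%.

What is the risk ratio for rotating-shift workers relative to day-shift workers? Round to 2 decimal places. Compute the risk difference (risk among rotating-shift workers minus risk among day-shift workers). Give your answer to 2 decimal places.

RR = 3.81; RD = 0.38

RR = 0.5100 / 0.1340 = 3.81
risk difference = 0.5100 − 0.1340 = 0.38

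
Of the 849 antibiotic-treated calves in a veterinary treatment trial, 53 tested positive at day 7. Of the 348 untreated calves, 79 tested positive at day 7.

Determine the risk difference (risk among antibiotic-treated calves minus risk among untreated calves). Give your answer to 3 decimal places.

risk, antibiotic-treated calves = 53/849 = 0.0624
risk, untreated calves = 79/348 = 0.2270
risk difference = 0.0624 − 0.2270 = -0.165

RD: -0.165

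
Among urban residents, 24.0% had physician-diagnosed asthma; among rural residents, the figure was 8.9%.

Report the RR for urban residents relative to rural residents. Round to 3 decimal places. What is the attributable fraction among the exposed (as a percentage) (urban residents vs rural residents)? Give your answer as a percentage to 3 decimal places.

RR = 2.697; AR% = 62.917%

RR = 0.2400 / 0.0890 = 2.697
AR% = (0.2400 − 0.0890) / 0.2400 = 0.6292 → 62.917%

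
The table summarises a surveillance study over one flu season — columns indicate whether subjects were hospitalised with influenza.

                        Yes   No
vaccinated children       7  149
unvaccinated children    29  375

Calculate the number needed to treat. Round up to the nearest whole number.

NNT: 38

risk, vaccinated children = 7/156 = 0.044872
risk, unvaccinated children = 29/404 = 0.071782
absolute risk difference = 0.026910
1 / 0.026910 = 37.161 → round up → 38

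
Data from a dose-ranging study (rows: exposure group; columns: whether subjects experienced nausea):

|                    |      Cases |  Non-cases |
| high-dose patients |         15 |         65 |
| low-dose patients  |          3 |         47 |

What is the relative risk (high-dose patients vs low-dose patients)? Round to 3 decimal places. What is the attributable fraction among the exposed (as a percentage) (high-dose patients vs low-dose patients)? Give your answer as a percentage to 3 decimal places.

risk, high-dose patients = 15/80 = 0.1875
risk, low-dose patients = 3/50 = 0.0600
RR = 0.1875 / 0.0600 = 3.125
AR% = (0.1875 − 0.0600) / 0.1875 = 0.6800 → 68.000%

RR = 3.125; AR% = 68.000%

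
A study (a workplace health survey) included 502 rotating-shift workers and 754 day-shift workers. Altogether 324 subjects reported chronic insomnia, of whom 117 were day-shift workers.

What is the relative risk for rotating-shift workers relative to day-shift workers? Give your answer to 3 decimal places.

rotating-shift workers with the outcome: 324 − 117 = 207
rotating-shift workers without the outcome: 502 − 207 = 295
day-shift workers without the outcome: 754 − 117 = 637
risk, rotating-shift workers = 207/502 = 0.4124
risk, day-shift workers = 117/754 = 0.1552
RR = 0.4124 / 0.1552 = 2.657

2.657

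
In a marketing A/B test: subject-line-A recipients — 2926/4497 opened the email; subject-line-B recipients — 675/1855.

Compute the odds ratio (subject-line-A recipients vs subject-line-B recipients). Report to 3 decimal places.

3.256

odds, subject-line-A recipients = 2926/1571 = 1.8625
odds, subject-line-B recipients = 675/1180 = 0.5720
OR = 1.8625 / 0.5720 = 3.256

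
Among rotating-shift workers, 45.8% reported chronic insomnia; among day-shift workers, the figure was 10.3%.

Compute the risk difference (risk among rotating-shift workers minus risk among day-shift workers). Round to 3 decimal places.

risk difference = 0.4580 − 0.1030 = 0.355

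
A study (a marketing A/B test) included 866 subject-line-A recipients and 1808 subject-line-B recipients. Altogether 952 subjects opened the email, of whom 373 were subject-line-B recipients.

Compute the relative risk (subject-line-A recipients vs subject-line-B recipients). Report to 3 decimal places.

RR = 3.241

subject-line-A recipients with the outcome: 952 − 373 = 579
subject-line-A recipients without the outcome: 866 − 579 = 287
subject-line-B recipients without the outcome: 1808 − 373 = 1435
risk, subject-line-A recipients = 579/866 = 0.6686
risk, subject-line-B recipients = 373/1808 = 0.2063
RR = 0.6686 / 0.2063 = 3.241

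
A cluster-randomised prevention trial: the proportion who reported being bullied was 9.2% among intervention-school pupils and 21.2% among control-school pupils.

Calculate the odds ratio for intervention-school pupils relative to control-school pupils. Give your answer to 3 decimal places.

0.377

odds, intervention-school pupils = 0.0920/0.9080 = 0.1013
odds, control-school pupils = 0.2120/0.7880 = 0.2690
OR = 0.1013 / 0.2690 = 0.377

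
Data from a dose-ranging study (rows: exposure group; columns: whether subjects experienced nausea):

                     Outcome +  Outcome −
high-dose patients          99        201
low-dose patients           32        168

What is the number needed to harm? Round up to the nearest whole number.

6

risk, high-dose patients = 99/300 = 0.330000
risk, low-dose patients = 32/200 = 0.160000
absolute risk difference = 0.170000
1 / 0.170000 = 5.882 → round up → 6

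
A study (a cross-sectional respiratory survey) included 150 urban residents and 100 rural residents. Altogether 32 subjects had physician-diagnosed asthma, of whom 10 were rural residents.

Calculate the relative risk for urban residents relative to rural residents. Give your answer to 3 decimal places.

urban residents with the outcome: 32 − 10 = 22
urban residents without the outcome: 150 − 22 = 128
rural residents without the outcome: 100 − 10 = 90
risk, urban residents = 22/150 = 0.1467
risk, rural residents = 10/100 = 0.1000
RR = 0.1467 / 0.1000 = 1.467

1.467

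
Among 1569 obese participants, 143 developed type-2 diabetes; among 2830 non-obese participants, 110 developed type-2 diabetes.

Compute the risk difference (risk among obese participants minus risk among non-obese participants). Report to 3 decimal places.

risk, obese participants = 143/1569 = 0.09114
risk, non-obese participants = 110/2830 = 0.03887
risk difference = 0.09114 − 0.03887 = 0.052

0.052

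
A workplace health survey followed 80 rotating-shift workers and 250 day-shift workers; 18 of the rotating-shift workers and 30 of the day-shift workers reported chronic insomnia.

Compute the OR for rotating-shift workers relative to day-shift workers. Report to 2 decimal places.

OR = (18 × 220) / (62 × 30) = 3960/1860 ≈ 2.13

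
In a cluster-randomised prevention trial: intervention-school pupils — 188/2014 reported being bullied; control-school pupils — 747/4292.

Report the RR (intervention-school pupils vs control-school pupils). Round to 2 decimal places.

risk, intervention-school pupils = 188/2014 = 0.0933
risk, control-school pupils = 747/4292 = 0.1740
RR = 0.0933 / 0.1740 = 0.54

RR: 0.54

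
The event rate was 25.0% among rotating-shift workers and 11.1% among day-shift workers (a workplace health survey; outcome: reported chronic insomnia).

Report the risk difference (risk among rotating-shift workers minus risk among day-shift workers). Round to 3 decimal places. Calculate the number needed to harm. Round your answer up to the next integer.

risk difference = 0.2500 − 0.1110 = 0.139
absolute risk difference = 0.139000
1 / 0.139000 = 7.194 → round up → 8

RD = 0.139; NNH = 8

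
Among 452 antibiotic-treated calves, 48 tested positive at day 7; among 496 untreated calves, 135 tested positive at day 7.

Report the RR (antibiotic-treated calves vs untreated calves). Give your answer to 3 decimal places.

0.390

risk, antibiotic-treated calves = 48/452 = 0.1062
risk, untreated calves = 135/496 = 0.2722
RR = 0.1062 / 0.2722 = 0.390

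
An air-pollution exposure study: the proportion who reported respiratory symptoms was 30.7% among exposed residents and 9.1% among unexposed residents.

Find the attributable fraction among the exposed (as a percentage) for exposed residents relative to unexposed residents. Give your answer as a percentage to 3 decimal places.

AR% = (0.3070 − 0.0910) / 0.3070 = 0.7036 → 70.358%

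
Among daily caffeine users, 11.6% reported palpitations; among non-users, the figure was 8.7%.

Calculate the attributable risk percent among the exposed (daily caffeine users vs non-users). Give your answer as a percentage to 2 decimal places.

AR% = (0.1160 − 0.0870) / 0.1160 = 0.2500 → 25.00%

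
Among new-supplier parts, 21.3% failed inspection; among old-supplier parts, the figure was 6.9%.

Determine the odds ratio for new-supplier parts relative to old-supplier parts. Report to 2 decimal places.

odds, new-supplier parts = 0.2130/0.7870 = 0.2706
odds, old-supplier parts = 0.0690/0.9310 = 0.0741
OR = 0.2706 / 0.0741 = 3.65

OR: 3.65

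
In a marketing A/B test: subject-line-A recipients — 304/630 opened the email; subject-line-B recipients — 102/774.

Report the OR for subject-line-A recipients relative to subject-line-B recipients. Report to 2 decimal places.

OR = (304 × 672) / (326 × 102) = 204288/33252 ≈ 6.14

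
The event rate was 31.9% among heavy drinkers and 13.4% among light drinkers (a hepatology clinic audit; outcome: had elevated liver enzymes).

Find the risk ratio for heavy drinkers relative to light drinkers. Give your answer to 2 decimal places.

RR = 0.3190 / 0.1340 = 2.38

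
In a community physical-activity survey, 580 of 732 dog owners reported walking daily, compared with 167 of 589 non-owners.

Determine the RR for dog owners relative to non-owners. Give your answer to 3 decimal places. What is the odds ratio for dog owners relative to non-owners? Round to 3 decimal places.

RR = 2.795; OR = 9.642

risk, dog owners = 580/732 = 0.7923
risk, non-owners = 167/589 = 0.2835
RR = 0.7923 / 0.2835 = 2.795
OR = (580 × 422) / (152 × 167) = 244760/25384 ≈ 9.642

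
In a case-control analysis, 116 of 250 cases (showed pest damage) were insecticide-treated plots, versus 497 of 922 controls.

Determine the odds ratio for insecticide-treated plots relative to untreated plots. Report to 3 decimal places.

OR = (116 × 425) / (497 × 134) = 49300/66598 ≈ 0.740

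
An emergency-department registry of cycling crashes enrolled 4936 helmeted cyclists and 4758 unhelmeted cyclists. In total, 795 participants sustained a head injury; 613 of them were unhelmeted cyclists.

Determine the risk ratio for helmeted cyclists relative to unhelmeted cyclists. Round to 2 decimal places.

RR: 0.29

helmeted cyclists with the outcome: 795 − 613 = 182
helmeted cyclists without the outcome: 4936 − 182 = 4754
unhelmeted cyclists without the outcome: 4758 − 613 = 4145
risk, helmeted cyclists = 182/4936 = 0.03687
risk, unhelmeted cyclists = 613/4758 = 0.12884
RR = 0.03687 / 0.12884 = 0.29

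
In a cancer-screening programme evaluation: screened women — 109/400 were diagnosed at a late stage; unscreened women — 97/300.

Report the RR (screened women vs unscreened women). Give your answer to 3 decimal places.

risk, screened women = 109/400 = 0.2725
risk, unscreened women = 97/300 = 0.3233
RR = 0.2725 / 0.3233 = 0.843

0.843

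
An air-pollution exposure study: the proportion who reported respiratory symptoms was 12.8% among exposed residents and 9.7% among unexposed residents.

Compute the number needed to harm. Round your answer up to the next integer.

absolute risk difference = 0.031000
1 / 0.031000 = 32.258 → round up → 33

NNH: 33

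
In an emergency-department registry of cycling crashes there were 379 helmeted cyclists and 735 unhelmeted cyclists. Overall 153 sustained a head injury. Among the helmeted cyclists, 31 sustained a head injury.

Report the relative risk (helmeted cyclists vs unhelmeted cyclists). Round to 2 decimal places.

RR: 0.49

helmeted cyclists without the outcome: 379 − 31 = 348
unhelmeted cyclists with the outcome: 153 − 31 = 122
unhelmeted cyclists without the outcome: 735 − 122 = 613
risk, helmeted cyclists = 31/379 = 0.0818
risk, unhelmeted cyclists = 122/735 = 0.1660
RR = 0.0818 / 0.1660 = 0.49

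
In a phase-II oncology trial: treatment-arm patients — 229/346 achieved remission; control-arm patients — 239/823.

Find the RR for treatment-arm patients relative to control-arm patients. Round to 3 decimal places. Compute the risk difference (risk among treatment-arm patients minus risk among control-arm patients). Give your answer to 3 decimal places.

RR = 2.279; RD = 0.371

risk, treatment-arm patients = 229/346 = 0.6618
risk, control-arm patients = 239/823 = 0.2904
RR = 0.6618 / 0.2904 = 2.279
risk difference = 0.6618 − 0.2904 = 0.371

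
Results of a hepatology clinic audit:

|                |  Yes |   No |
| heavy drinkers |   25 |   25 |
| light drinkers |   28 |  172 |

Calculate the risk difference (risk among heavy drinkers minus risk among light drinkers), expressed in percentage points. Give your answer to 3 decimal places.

RD ≈ 36.000

risk, heavy drinkers = 25/50 = 0.5000
risk, light drinkers = 28/200 = 0.1400
risk difference = 0.5000 − 0.1400 = 0.3600 → 36.000 percentage points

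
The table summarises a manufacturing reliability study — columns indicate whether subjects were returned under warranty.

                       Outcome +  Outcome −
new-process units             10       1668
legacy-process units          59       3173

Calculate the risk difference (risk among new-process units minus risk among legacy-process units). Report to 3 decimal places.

risk, new-process units = 10/1678 = 0.00596
risk, legacy-process units = 59/3232 = 0.01825
risk difference = 0.00596 − 0.01825 = -0.012

RD: -0.012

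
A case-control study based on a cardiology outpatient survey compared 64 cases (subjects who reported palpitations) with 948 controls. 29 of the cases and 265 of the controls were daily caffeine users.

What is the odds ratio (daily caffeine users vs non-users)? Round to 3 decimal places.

OR = (29 × 683) / (265 × 35) = 19807/9275 ≈ 2.136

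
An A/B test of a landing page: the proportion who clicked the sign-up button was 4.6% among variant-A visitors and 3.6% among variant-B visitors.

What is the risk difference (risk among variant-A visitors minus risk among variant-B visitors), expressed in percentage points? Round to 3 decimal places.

risk difference = 0.04600 − 0.03600 = 0.01000 → 1.000 percentage points

1.000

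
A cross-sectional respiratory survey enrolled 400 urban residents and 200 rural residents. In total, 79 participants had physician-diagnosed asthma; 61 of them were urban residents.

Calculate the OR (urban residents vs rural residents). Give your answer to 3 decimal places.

urban residents without the outcome: 400 − 61 = 339
rural residents with the outcome: 79 − 61 = 18
rural residents without the outcome: 200 − 18 = 182
OR = (61 × 182) / (339 × 18) = 11102/6102 ≈ 1.819

OR = 1.819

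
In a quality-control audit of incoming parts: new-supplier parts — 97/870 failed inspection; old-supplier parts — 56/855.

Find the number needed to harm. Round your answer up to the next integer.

22

risk, new-supplier parts = 97/870 = 0.111494
risk, old-supplier parts = 56/855 = 0.065497
absolute risk difference = 0.045997
1 / 0.045997 = 21.741 → round up → 22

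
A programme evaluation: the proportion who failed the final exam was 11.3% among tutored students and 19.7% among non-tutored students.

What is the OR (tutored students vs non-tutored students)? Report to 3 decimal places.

OR ≈ 0.519

odds, tutored students = 0.1130/0.8870 = 0.1274
odds, non-tutored students = 0.1970/0.8030 = 0.2453
OR = 0.1274 / 0.2453 = 0.519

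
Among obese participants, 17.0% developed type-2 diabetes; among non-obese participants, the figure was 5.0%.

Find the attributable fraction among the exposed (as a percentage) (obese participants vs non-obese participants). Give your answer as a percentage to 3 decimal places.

AR% = (0.1700 − 0.0500) / 0.1700 = 0.7059 → 70.588%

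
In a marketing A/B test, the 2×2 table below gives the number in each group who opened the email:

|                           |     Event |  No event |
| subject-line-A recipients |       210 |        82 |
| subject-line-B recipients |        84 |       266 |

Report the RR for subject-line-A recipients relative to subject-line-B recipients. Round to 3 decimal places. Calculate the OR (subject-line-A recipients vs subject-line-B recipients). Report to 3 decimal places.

risk, subject-line-A recipients = 210/292 = 0.7192
risk, subject-line-B recipients = 84/350 = 0.2400
RR = 0.7192 / 0.2400 = 2.997
OR = (210 × 266) / (82 × 84) = 55860/6888 ≈ 8.110

RR = 2.997; OR = 8.110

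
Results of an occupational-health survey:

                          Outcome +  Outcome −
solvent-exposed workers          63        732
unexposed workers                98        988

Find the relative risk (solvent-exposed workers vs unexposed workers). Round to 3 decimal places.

risk, solvent-exposed workers = 63/795 = 0.0792
risk, unexposed workers = 98/1086 = 0.0902
RR = 0.0792 / 0.0902 = 0.878

RR: 0.878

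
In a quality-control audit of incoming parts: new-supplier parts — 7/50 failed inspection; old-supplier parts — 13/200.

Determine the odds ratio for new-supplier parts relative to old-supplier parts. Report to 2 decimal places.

odds, new-supplier parts = 7/43 = 0.1628
odds, old-supplier parts = 13/187 = 0.0695
OR = 0.1628 / 0.0695 = 2.34

OR ≈ 2.34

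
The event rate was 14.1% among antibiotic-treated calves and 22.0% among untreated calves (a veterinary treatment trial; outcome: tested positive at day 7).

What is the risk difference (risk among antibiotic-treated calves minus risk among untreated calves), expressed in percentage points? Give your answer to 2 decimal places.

risk difference = 0.1410 − 0.2200 = -0.0790 → -7.90 percentage points

RD ≈ -7.90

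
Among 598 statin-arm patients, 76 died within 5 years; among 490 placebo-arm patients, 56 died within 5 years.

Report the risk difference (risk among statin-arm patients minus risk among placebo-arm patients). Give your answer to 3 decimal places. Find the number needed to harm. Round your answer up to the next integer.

RD = 0.013; NNH = 79

risk, statin-arm patients = 76/598 = 0.1271
risk, placebo-arm patients = 56/490 = 0.1143
risk difference = 0.1271 − 0.1143 = 0.013
absolute risk difference = 0.012805
1 / 0.012805 = 78.094 → round up → 79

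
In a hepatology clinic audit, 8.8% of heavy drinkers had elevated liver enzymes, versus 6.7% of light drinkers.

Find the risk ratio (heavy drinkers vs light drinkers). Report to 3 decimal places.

RR = 0.0880 / 0.0670 = 1.313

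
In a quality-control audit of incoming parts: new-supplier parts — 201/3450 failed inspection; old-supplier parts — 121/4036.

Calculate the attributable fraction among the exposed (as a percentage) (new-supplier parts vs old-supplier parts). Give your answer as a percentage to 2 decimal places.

risk, new-supplier parts = 201/3450 = 0.05826
risk, old-supplier parts = 121/4036 = 0.02998
AR% = (0.05826 − 0.02998) / 0.05826 = 0.4854 → 48.54%

AR%: 48.54%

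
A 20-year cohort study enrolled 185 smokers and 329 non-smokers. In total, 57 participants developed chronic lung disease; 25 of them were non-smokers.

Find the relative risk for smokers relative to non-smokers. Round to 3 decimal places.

RR: 2.276

smokers with the outcome: 57 − 25 = 32
smokers without the outcome: 185 − 32 = 153
non-smokers without the outcome: 329 − 25 = 304
risk, smokers = 32/185 = 0.1730
risk, non-smokers = 25/329 = 0.0760
RR = 0.1730 / 0.0760 = 2.276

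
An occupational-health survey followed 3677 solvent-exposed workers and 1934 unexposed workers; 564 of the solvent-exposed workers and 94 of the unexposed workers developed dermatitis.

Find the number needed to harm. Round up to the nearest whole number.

risk, solvent-exposed workers = 564/3677 = 0.153386
risk, unexposed workers = 94/1934 = 0.048604
absolute risk difference = 0.104782
1 / 0.104782 = 9.544 → round up → 10

10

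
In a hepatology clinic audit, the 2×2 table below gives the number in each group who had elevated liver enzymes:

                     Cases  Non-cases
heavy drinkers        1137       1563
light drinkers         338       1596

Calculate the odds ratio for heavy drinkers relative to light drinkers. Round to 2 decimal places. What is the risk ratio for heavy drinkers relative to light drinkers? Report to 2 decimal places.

odds, heavy drinkers = 1137/1563 = 0.7274
odds, light drinkers = 338/1596 = 0.2118
OR = 0.7274 / 0.2118 = 3.43
risk, heavy drinkers = 1137/2700 = 0.4211
risk, light drinkers = 338/1934 = 0.1748
RR = 0.4211 / 0.1748 = 2.41

OR = 3.43; RR = 2.41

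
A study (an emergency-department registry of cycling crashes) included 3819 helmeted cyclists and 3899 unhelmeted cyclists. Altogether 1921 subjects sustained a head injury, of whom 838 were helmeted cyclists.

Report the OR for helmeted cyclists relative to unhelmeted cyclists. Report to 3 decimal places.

0.731

helmeted cyclists without the outcome: 3819 − 838 = 2981
unhelmeted cyclists with the outcome: 1921 − 838 = 1083
unhelmeted cyclists without the outcome: 3899 − 1083 = 2816
OR = (838 × 2816) / (2981 × 1083) = 2359808/3228423 ≈ 0.731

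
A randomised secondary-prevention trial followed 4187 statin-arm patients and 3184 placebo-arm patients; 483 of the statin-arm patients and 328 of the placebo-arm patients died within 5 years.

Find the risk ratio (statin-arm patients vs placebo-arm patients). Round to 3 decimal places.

1.120

risk, statin-arm patients = 483/4187 = 0.1154
risk, placebo-arm patients = 328/3184 = 0.1030
RR = 0.1154 / 0.1030 = 1.120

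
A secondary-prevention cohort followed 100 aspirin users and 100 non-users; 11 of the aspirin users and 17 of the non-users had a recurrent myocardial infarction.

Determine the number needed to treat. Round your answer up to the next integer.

risk, aspirin users = 11/100 = 0.110000
risk, non-users = 17/100 = 0.170000
absolute risk difference = 0.060000
1 / 0.060000 = 16.667 → round up → 17

17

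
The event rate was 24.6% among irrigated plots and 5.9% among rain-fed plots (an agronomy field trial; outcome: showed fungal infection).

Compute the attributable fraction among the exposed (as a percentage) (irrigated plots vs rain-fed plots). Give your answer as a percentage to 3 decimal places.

AR% = (0.2460 − 0.0590) / 0.2460 = 0.7602 → 76.016%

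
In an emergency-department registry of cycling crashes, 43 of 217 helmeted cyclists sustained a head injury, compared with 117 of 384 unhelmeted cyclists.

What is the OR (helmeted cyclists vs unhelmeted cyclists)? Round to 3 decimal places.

OR = (43 × 267) / (174 × 117) = 11481/20358 ≈ 0.564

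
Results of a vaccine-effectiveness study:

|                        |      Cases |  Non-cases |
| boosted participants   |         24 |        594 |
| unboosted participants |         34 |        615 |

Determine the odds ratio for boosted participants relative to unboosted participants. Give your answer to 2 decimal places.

OR ≈ 0.73

odds, boosted participants = 24/594 = 0.04040
odds, unboosted participants = 34/615 = 0.05528
OR = 0.04040 / 0.05528 = 0.73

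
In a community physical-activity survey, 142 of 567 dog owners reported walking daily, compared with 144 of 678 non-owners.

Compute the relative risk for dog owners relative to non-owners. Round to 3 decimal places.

risk, dog owners = 142/567 = 0.2504
risk, non-owners = 144/678 = 0.2124
RR = 0.2504 / 0.2124 = 1.179

RR: 1.179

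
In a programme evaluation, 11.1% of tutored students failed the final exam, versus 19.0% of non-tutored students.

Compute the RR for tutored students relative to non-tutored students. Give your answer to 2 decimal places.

RR = 0.1110 / 0.1900 = 0.58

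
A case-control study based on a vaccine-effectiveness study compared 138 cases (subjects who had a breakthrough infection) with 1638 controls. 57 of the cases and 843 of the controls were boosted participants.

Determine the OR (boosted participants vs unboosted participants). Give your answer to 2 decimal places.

OR = (57 × 795) / (843 × 81) = 45315/68283 ≈ 0.66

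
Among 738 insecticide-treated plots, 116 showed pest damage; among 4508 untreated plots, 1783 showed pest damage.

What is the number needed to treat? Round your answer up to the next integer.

risk, insecticide-treated plots = 116/738 = 0.157182
risk, untreated plots = 1783/4508 = 0.395519
absolute risk difference = 0.238338
1 / 0.238338 = 4.196 → round up → 5

NNT ≈ 5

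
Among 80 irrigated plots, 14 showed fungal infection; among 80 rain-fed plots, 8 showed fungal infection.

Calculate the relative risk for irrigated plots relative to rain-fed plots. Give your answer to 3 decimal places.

RR = 1.750

risk, irrigated plots = 14/80 = 0.1750
risk, rain-fed plots = 8/80 = 0.1000
RR = 0.1750 / 0.1000 = 1.750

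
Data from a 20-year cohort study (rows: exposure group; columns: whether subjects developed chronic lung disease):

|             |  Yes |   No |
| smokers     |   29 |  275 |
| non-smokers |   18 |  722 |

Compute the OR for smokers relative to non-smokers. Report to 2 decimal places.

OR = (29 × 722) / (275 × 18) = 20938/4950 ≈ 4.23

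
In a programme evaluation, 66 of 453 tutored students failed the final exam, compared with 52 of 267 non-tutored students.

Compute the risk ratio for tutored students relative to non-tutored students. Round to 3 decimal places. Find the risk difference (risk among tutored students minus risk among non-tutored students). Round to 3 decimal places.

risk, tutored students = 66/453 = 0.1457
risk, non-tutored students = 52/267 = 0.1948
RR = 0.1457 / 0.1948 = 0.748
risk difference = 0.1457 − 0.1948 = -0.049

RR = 0.748; RD = -0.049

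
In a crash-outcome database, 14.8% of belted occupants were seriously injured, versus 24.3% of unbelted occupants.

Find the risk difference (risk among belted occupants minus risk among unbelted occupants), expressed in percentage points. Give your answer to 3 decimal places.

risk difference = 0.1480 − 0.2430 = -0.0950 → -9.500 percentage points

RD = -9.500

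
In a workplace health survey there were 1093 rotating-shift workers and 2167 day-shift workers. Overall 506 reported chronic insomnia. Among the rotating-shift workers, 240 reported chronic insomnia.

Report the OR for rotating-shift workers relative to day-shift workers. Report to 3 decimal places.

OR = 2.011

rotating-shift workers without the outcome: 1093 − 240 = 853
day-shift workers with the outcome: 506 − 240 = 266
day-shift workers without the outcome: 2167 − 266 = 1901
OR = (240 × 1901) / (853 × 266) = 456240/226898 ≈ 2.011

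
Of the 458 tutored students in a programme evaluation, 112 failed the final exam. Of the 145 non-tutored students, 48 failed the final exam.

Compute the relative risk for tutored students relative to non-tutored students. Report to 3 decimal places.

RR ≈ 0.739

risk, tutored students = 112/458 = 0.2445
risk, non-tutored students = 48/145 = 0.3310
RR = 0.2445 / 0.3310 = 0.739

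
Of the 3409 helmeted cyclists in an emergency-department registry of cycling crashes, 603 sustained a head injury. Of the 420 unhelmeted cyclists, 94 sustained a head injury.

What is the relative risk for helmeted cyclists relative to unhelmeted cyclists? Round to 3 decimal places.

0.790

risk, helmeted cyclists = 603/3409 = 0.1769
risk, unhelmeted cyclists = 94/420 = 0.2238
RR = 0.1769 / 0.2238 = 0.790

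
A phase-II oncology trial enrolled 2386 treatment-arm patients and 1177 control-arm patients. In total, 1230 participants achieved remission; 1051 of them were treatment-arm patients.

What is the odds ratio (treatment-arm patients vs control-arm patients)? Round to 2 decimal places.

OR ≈ 4.39

treatment-arm patients without the outcome: 2386 − 1051 = 1335
control-arm patients with the outcome: 1230 − 1051 = 179
control-arm patients without the outcome: 1177 − 179 = 998
OR = (1051 × 998) / (1335 × 179) = 1048898/238965 ≈ 4.39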